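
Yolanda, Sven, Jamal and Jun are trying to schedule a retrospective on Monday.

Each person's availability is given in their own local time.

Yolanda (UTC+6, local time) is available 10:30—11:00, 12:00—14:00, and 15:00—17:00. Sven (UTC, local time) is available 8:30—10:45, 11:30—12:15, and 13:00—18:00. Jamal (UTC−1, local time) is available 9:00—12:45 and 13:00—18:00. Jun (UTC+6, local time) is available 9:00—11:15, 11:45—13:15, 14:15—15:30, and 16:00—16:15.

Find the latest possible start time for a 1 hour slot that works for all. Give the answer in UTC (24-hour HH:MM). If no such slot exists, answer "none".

Yolanda → UTC: 04:30–05:00, 06:00–08:00, 09:00–11:00.
Sven → UTC: 08:30–10:45, 11:30–12:15, 13:00–18:00.
Jamal → UTC: 10:00–13:45, 14:00–19:00.
Jun → UTC: 03:00–05:15, 05:45–07:15, 08:15–09:30, 10:00–10:15.
Yolanda ∩ Sven: 09:00–10:45.
Yolanda ∩ Sven ∩ Jamal: 10:00–10:45.
Yolanda ∩ Sven ∩ Jamal ∩ Jun: 10:00–10:15.
Windows ≥ 60 min: (none).

none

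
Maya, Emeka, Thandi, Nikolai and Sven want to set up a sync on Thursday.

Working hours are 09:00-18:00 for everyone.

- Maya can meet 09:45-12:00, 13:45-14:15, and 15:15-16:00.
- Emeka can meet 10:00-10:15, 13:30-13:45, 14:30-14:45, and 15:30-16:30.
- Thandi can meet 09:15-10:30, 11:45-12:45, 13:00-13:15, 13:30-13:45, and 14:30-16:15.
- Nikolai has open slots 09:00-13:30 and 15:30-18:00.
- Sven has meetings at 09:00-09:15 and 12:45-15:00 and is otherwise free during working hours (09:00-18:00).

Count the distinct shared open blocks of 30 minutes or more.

Sven free within 09:00–18:00: 09:15–12:45, 15:00–18:00.
Maya ∩ Emeka: 10:00–10:15, 15:30–16:00.
Maya ∩ Emeka ∩ Thandi: 10:00–10:15, 15:30–16:00.
Maya ∩ Emeka ∩ Thandi ∩ Nikolai: 10:00–10:15, 15:30–16:00.
Maya ∩ Emeka ∩ Thandi ∩ Nikolai ∩ Sven: 10:00–10:15, 15:30–16:00.
Windows ≥ 30 min: 15:30–16:00.
That's 1 window.

1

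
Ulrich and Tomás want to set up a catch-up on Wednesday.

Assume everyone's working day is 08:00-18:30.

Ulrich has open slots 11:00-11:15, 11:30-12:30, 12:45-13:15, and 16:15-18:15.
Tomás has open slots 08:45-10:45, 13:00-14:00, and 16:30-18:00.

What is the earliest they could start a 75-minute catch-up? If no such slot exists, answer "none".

Ulrich ∩ Tomás: 13:00–13:15, 16:30–18:00.
Windows ≥ 75 min: 16:30–18:00.
Earliest such window starts at 16:30.

16:30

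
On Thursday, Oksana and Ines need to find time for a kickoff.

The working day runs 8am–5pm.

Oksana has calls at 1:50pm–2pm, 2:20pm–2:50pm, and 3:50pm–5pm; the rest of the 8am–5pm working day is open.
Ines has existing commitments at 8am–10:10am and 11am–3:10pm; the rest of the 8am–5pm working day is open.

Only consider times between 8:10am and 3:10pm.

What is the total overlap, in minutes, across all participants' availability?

50 minutes

Oksana free within 08:00–17:00: 08:00–13:50, 14:00–14:20, 14:50–15:50.
Ines free within 08:00–17:00: 10:10–11:00, 15:10–17:00.
Oksana ∩ Ines: 10:10–11:00, 15:10–15:50.
Restricted to 08:10–15:10: 10:10–11:00.
Total common minutes: 50.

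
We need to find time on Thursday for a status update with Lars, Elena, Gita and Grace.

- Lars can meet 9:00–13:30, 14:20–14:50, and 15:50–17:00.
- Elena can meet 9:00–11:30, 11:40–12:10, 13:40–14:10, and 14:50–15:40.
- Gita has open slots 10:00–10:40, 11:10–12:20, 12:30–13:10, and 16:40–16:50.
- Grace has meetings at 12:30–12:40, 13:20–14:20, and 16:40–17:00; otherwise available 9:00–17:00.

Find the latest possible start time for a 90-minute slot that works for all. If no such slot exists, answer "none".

Grace free within 09:00–17:00: 09:00–12:30, 12:40–13:20, 14:20–16:40.
Lars ∩ Elena: 09:00–11:30, 11:40–12:10.
Lars ∩ Elena ∩ Gita: 10:00–10:40, 11:10–11:30, 11:40–12:10.
Lars ∩ Elena ∩ Gita ∩ Grace: 10:00–10:40, 11:10–11:30, 11:40–12:10.
Windows ≥ 90 min: (none).

none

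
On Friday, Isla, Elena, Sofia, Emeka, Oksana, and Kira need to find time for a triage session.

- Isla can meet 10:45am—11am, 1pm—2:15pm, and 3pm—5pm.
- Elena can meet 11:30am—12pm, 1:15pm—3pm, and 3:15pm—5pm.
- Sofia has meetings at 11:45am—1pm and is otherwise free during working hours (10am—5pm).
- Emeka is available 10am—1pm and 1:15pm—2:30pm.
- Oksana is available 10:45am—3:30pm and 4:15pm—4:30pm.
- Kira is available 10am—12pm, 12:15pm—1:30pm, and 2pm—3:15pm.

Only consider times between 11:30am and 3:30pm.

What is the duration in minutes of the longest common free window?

15 minutes

Sofia free within 10:00–17:00: 10:00–11:45, 13:00–17:00.
Isla ∩ Elena: 13:15–14:15, 15:15–17:00.
Isla ∩ Elena ∩ Sofia: 13:15–14:15, 15:15–17:00.
Isla ∩ Elena ∩ Sofia ∩ Emeka: 13:15–14:15.
Isla ∩ Elena ∩ Sofia ∩ Emeka ∩ Oksana: 13:15–14:15.
Isla ∩ Elena ∩ Sofia ∩ Emeka ∩ Oksana ∩ Kira: 13:15–13:30, 14:00–14:15.
Restricted to 11:30–15:30: 13:15–13:30, 14:00–14:15.
Common window lengths: 15, 15 min; longest is 15.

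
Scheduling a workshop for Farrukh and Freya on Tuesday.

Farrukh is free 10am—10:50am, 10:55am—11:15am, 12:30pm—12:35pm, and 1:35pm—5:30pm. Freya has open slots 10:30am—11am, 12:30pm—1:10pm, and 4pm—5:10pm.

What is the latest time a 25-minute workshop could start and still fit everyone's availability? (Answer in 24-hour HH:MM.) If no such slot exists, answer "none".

16:45

Farrukh ∩ Freya: 10:30–10:50, 10:55–11:00, 12:30–12:35, 16:00–17:10.
Windows ≥ 25 min: 16:00–17:10.
Latest start in the last window 16:00–17:10 is 17:10 − 25 min = 16:45.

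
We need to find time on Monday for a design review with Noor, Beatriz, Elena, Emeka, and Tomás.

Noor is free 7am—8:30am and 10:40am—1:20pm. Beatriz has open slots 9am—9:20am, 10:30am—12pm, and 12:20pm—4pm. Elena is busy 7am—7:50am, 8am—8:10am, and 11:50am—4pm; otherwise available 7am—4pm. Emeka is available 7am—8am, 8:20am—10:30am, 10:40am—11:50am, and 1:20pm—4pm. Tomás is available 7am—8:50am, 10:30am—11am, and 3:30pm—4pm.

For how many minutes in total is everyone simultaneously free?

20 minutes

Elena free within 07:00–16:00: 07:50–08:00, 08:10–11:50.
Noor ∩ Beatriz: 10:40–12:00, 12:20–13:20.
Noor ∩ Beatriz ∩ Elena: 10:40–11:50.
Noor ∩ Beatriz ∩ Elena ∩ Emeka: 10:40–11:50.
Noor ∩ Beatriz ∩ Elena ∩ Emeka ∩ Tomás: 10:40–11:00.
Total common minutes: 20.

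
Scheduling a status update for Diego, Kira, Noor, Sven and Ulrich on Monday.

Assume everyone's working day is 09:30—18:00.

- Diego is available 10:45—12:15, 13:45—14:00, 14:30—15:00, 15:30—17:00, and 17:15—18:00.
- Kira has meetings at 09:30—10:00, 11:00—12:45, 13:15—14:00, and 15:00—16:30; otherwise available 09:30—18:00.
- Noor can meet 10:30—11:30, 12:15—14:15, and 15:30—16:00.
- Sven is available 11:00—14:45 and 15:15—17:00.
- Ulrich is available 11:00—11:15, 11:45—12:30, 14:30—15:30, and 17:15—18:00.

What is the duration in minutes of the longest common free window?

Kira free within 09:30–18:00: 10:00–11:00, 12:45–13:15, 14:00–15:00, 16:30–18:00.
Diego ∩ Kira: 10:45–11:00, 14:30–15:00, 16:30–17:00, 17:15–18:00.
Diego ∩ Kira ∩ Noor: 10:45–11:00.
Diego ∩ Kira ∩ Noor ∩ Sven: (none).
Diego ∩ Kira ∩ Noor ∩ Sven ∩ Ulrich: (none).
No common window.

0 minutes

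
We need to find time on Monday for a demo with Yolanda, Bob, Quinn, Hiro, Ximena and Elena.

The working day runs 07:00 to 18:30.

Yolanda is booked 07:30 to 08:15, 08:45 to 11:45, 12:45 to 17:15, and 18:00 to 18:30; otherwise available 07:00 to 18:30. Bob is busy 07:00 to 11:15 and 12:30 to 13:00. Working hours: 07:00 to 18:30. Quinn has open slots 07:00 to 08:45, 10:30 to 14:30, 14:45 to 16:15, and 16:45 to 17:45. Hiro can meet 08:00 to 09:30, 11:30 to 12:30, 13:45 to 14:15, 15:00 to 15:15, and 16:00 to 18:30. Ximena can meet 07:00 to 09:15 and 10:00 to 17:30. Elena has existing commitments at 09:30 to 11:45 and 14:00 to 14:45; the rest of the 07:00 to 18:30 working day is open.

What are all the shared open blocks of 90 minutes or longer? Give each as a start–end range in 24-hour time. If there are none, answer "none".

none

Yolanda free within 07:00–18:30: 07:00–07:30, 08:15–08:45, 11:45–12:45, 17:15–18:00.
Bob free within 07:00–18:30: 11:15–12:30, 13:00–18:30.
Elena free within 07:00–18:30: 07:00–09:30, 11:45–14:00, 14:45–18:30.
Yolanda ∩ Bob: 11:45–12:30, 17:15–18:00.
Yolanda ∩ Bob ∩ Quinn: 11:45–12:30, 17:15–17:45.
Yolanda ∩ Bob ∩ Quinn ∩ Hiro: 11:45–12:30, 17:15–17:45.
Yolanda ∩ Bob ∩ Quinn ∩ Hiro ∩ Ximena: 11:45–12:30, 17:15–17:30.
Yolanda ∩ Bob ∩ Quinn ∩ Hiro ∩ Ximena ∩ Elena: 11:45–12:30, 17:15–17:30.
Windows ≥ 90 min: (none).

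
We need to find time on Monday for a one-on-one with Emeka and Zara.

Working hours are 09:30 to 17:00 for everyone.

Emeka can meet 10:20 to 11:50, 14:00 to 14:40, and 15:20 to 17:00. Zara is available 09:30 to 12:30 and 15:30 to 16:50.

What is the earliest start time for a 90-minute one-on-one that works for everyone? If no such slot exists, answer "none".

10:20

Emeka ∩ Zara: 10:20–11:50, 15:30–16:50.
Windows ≥ 90 min: 10:20–11:50.
Earliest such window starts at 10:20.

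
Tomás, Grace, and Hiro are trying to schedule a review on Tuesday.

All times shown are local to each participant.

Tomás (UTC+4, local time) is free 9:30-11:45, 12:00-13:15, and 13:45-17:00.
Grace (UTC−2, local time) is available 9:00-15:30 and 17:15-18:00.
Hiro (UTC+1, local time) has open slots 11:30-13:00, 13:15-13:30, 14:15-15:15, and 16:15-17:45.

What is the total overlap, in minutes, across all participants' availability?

75 minutes

Tomás → UTC: 05:30–07:45, 08:00–09:15, 09:45–13:00.
Grace → UTC: 11:00–17:30, 19:15–20:00.
Hiro → UTC: 10:30–12:00, 12:15–12:30, 13:15–14:15, 15:15–16:45.
Tomás ∩ Grace: 11:00–13:00.
Tomás ∩ Grace ∩ Hiro: 11:00–12:00, 12:15–12:30.
Total common minutes: 60 + 15 = 75.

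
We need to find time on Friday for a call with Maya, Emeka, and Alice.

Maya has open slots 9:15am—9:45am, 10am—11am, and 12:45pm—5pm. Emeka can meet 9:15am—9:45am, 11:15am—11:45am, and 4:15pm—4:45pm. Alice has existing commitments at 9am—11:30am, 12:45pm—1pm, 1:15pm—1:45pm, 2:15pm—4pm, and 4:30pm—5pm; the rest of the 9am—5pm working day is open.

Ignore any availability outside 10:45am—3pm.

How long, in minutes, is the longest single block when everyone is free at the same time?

Alice free within 09:00–17:00: 11:30–12:45, 13:00–13:15, 13:45–14:15, 16:00–16:30.
Maya ∩ Emeka: 09:15–09:45, 16:15–16:45.
Maya ∩ Emeka ∩ Alice: 16:15–16:30.
Restricted to 10:45–15:00: (none).
No common window.

0 minutes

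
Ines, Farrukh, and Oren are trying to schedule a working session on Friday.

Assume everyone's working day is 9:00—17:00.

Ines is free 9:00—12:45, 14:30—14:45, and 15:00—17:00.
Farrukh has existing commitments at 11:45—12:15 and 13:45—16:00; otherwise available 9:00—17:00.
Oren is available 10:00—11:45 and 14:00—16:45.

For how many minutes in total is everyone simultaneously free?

Farrukh free within 09:00–17:00: 09:00–11:45, 12:15–13:45, 16:00–17:00.
Ines ∩ Farrukh: 09:00–11:45, 12:15–12:45, 16:00–17:00.
Ines ∩ Farrukh ∩ Oren: 10:00–11:45, 16:00–16:45.
Total common minutes: 105 + 45 = 150.

150 minutes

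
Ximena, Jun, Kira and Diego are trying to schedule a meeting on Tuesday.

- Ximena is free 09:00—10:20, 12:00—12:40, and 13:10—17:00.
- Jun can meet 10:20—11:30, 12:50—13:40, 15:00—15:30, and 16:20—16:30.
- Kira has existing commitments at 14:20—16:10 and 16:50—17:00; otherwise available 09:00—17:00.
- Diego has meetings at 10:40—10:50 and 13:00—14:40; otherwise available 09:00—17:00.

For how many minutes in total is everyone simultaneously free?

10 minutes

Kira free within 09:00–17:00: 09:00–14:20, 16:10–16:50.
Diego free within 09:00–17:00: 09:00–10:40, 10:50–13:00, 14:40–17:00.
Ximena ∩ Jun: 13:10–13:40, 15:00–15:30, 16:20–16:30.
Ximena ∩ Jun ∩ Kira: 13:10–13:40, 16:20–16:30.
Ximena ∩ Jun ∩ Kira ∩ Diego: 16:20–16:30.
Total common minutes: 10.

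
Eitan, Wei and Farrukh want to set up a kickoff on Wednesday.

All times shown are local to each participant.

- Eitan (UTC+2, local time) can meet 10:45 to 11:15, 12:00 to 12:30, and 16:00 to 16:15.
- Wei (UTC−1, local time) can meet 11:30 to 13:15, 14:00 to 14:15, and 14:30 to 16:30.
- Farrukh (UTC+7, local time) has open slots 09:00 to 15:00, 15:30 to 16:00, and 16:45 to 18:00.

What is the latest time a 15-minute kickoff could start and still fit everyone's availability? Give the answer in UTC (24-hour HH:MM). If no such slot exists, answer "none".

none

Eitan → UTC: 08:45–09:15, 10:00–10:30, 14:00–14:15.
Wei → UTC: 12:30–14:15, 15:00–15:15, 15:30–17:30.
Farrukh → UTC: 02:00–08:00, 08:30–09:00, 09:45–11:00.
Eitan ∩ Wei: 14:00–14:15.
Eitan ∩ Wei ∩ Farrukh: (none).
Windows ≥ 15 min: (none).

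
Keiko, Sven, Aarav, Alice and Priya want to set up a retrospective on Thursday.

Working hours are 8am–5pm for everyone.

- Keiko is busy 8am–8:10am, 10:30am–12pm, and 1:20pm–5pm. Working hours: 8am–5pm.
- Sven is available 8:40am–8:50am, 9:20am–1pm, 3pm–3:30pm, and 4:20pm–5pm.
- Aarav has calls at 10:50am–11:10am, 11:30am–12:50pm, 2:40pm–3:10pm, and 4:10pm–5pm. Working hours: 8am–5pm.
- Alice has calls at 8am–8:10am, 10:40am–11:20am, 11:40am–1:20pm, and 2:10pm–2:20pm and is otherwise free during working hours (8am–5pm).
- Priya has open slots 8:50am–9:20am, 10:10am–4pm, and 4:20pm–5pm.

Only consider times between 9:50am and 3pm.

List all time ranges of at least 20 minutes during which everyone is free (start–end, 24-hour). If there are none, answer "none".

Keiko free within 08:00–17:00: 08:10–10:30, 12:00–13:20.
Aarav free within 08:00–17:00: 08:00–10:50, 11:10–11:30, 12:50–14:40, 15:10–16:10.
Alice free within 08:00–17:00: 08:10–10:40, 11:20–11:40, 13:20–14:10, 14:20–17:00.
Keiko ∩ Sven: 08:40–08:50, 09:20–10:30, 12:00–13:00.
Keiko ∩ Sven ∩ Aarav: 08:40–08:50, 09:20–10:30, 12:50–13:00.
Keiko ∩ Sven ∩ Aarav ∩ Alice: 08:40–08:50, 09:20–10:30.
Keiko ∩ Sven ∩ Aarav ∩ Alice ∩ Priya: 10:10–10:30.
Restricted to 09:50–15:00: 10:10–10:30.
Windows ≥ 20 min: 10:10–10:30.

10:10–10:30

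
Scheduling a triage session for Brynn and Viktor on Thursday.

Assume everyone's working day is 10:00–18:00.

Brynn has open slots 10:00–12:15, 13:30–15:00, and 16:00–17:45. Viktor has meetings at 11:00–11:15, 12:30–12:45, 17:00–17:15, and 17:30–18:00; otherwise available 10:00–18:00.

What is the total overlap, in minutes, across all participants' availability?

285 minutes

Viktor free within 10:00–18:00: 10:00–11:00, 11:15–12:30, 12:45–17:00, 17:15–17:30.
Brynn ∩ Viktor: 10:00–11:00, 11:15–12:15, 13:30–15:00, 16:00–17:00, 17:15–17:30.
Total common minutes: 60 + 60 + 90 + 60 + 15 = 285.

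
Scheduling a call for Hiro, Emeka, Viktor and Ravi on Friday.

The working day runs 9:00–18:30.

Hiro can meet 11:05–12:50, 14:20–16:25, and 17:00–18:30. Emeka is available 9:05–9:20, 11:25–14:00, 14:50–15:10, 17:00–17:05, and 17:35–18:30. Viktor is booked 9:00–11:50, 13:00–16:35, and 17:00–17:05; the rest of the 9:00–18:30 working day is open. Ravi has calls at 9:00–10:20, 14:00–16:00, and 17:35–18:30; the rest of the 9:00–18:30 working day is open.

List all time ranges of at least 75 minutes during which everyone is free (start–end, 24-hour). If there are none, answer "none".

none

Viktor free within 09:00–18:30: 11:50–13:00, 16:35–17:00, 17:05–18:30.
Ravi free within 09:00–18:30: 10:20–14:00, 16:00–17:35.
Hiro ∩ Emeka: 11:25–12:50, 14:50–15:10, 17:00–17:05, 17:35–18:30.
Hiro ∩ Emeka ∩ Viktor: 11:50–12:50, 17:35–18:30.
Hiro ∩ Emeka ∩ Viktor ∩ Ravi: 11:50–12:50.
Windows ≥ 75 min: (none).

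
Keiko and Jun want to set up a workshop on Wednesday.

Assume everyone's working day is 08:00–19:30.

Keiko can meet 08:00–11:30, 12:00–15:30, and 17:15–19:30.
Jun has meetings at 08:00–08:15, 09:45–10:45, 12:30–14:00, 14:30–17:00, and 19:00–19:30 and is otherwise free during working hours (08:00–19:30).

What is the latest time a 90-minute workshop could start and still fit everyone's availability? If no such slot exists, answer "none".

17:30

Jun free within 08:00–19:30: 08:15–09:45, 10:45–12:30, 14:00–14:30, 17:00–19:00.
Keiko ∩ Jun: 08:15–09:45, 10:45–11:30, 12:00–12:30, 14:00–14:30, 17:15–19:00.
Windows ≥ 90 min: 08:15–09:45, 17:15–19:00.
Latest start in the last window 17:15–19:00 is 19:00 − 90 min = 17:30.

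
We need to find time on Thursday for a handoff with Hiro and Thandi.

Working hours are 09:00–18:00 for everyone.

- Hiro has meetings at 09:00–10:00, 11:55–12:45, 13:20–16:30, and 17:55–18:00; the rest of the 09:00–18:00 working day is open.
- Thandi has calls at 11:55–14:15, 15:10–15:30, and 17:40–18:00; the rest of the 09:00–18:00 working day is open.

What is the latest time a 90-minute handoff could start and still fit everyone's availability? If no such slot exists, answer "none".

Hiro free within 09:00–18:00: 10:00–11:55, 12:45–13:20, 16:30–17:55.
Thandi free within 09:00–18:00: 09:00–11:55, 14:15–15:10, 15:30–17:40.
Hiro ∩ Thandi: 10:00–11:55, 16:30–17:40.
Windows ≥ 90 min: 10:00–11:55.
Latest start in the last window 10:00–11:55 is 11:55 − 90 min = 10:25.

10:25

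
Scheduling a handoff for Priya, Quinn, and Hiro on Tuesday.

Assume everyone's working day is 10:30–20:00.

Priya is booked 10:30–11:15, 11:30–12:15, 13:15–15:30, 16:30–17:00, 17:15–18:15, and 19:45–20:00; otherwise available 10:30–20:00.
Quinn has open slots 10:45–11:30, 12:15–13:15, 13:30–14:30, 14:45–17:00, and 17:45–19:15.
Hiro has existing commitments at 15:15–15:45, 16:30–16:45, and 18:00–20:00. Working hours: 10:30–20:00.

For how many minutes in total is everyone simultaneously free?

120 minutes

Priya free within 10:30–20:00: 11:15–11:30, 12:15–13:15, 15:30–16:30, 17:00–17:15, 18:15–19:45.
Hiro free within 10:30–20:00: 10:30–15:15, 15:45–16:30, 16:45–18:00.
Priya ∩ Quinn: 11:15–11:30, 12:15–13:15, 15:30–16:30, 18:15–19:15.
Priya ∩ Quinn ∩ Hiro: 11:15–11:30, 12:15–13:15, 15:45–16:30.
Total common minutes: 15 + 60 + 45 = 120.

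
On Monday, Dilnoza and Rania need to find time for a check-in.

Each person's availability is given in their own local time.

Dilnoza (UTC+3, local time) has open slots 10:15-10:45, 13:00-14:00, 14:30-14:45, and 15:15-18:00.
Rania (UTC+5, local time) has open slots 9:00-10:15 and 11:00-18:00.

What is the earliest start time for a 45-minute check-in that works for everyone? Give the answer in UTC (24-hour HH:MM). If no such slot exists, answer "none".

Dilnoza → UTC: 07:15–07:45, 10:00–11:00, 11:30–11:45, 12:15–15:00.
Rania → UTC: 04:00–05:15, 06:00–13:00.
Dilnoza ∩ Rania: 07:15–07:45, 10:00–11:00, 11:30–11:45, 12:15–13:00.
Windows ≥ 45 min: 10:00–11:00, 12:15–13:00.
Earliest such window starts at 10:00.

10:00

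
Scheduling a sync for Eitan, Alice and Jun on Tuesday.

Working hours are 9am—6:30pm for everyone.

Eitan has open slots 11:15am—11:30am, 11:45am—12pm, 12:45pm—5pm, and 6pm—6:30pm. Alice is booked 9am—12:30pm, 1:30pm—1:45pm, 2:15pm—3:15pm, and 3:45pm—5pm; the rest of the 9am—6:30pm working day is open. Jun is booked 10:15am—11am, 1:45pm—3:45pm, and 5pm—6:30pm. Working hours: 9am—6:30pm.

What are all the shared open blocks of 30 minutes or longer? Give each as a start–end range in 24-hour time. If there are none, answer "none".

12:45–13:30

Alice free within 09:00–18:30: 12:30–13:30, 13:45–14:15, 15:15–15:45, 17:00–18:30.
Jun free within 09:00–18:30: 09:00–10:15, 11:00–13:45, 15:45–17:00.
Eitan ∩ Alice: 12:45–13:30, 13:45–14:15, 15:15–15:45, 18:00–18:30.
Eitan ∩ Alice ∩ Jun: 12:45–13:30.
Windows ≥ 30 min: 12:45–13:30.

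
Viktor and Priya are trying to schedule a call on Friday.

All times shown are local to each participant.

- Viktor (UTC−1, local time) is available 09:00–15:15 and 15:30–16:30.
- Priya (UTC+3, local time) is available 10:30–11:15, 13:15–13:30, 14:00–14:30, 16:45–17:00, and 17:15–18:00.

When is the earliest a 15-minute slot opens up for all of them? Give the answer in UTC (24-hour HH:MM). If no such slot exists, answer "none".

10:15

Viktor → UTC: 10:00–16:15, 16:30–17:30.
Priya → UTC: 07:30–08:15, 10:15–10:30, 11:00–11:30, 13:45–14:00, 14:15–15:00.
Viktor ∩ Priya: 10:15–10:30, 11:00–11:30, 13:45–14:00, 14:15–15:00.
Windows ≥ 15 min: 10:15–10:30, 11:00–11:30, 13:45–14:00, 14:15–15:00.
Earliest such window starts at 10:15.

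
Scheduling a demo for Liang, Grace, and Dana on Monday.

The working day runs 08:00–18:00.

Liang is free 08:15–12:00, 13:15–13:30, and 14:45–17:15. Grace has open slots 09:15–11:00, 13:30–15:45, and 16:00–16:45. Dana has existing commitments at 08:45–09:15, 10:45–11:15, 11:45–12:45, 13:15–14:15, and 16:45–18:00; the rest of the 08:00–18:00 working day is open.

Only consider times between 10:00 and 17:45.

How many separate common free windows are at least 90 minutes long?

0

Dana free within 08:00–18:00: 08:00–08:45, 09:15–10:45, 11:15–11:45, 12:45–13:15, 14:15–16:45.
Liang ∩ Grace: 09:15–11:00, 14:45–15:45, 16:00–16:45.
Liang ∩ Grace ∩ Dana: 09:15–10:45, 14:45–15:45, 16:00–16:45.
Restricted to 10:00–17:45: 10:00–10:45, 14:45–15:45, 16:00–16:45.
Windows ≥ 90 min: (none).
That's 0 windows.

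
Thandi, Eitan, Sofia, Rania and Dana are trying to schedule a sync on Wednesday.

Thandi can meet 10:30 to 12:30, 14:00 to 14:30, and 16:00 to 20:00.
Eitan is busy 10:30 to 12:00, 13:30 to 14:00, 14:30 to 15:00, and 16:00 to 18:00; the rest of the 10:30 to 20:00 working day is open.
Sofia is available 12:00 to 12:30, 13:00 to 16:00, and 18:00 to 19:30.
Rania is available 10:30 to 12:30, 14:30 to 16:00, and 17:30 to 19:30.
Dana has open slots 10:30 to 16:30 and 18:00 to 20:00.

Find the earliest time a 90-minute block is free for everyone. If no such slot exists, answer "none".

18:00

Eitan free within 10:30–20:00: 12:00–13:30, 14:00–14:30, 15:00–16:00, 18:00–20:00.
Thandi ∩ Eitan: 12:00–12:30, 14:00–14:30, 18:00–20:00.
Thandi ∩ Eitan ∩ Sofia: 12:00–12:30, 14:00–14:30, 18:00–19:30.
Thandi ∩ Eitan ∩ Sofia ∩ Rania: 12:00–12:30, 18:00–19:30.
Thandi ∩ Eitan ∩ Sofia ∩ Rania ∩ Dana: 12:00–12:30, 18:00–19:30.
Windows ≥ 90 min: 18:00–19:30.
Earliest such window starts at 18:00.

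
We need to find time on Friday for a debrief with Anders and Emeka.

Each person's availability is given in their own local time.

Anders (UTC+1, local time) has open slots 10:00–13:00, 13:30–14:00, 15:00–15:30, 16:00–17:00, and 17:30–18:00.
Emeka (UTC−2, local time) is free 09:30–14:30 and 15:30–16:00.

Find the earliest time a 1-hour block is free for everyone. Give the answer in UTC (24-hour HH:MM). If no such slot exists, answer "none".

Anders → UTC: 09:00–12:00, 12:30–13:00, 14:00–14:30, 15:00–16:00, 16:30–17:00.
Emeka → UTC: 11:30–16:30, 17:30–18:00.
Anders ∩ Emeka: 11:30–12:00, 12:30–13:00, 14:00–14:30, 15:00–16:00.
Windows ≥ 60 min: 15:00–16:00.
Earliest such window starts at 15:00.

15:00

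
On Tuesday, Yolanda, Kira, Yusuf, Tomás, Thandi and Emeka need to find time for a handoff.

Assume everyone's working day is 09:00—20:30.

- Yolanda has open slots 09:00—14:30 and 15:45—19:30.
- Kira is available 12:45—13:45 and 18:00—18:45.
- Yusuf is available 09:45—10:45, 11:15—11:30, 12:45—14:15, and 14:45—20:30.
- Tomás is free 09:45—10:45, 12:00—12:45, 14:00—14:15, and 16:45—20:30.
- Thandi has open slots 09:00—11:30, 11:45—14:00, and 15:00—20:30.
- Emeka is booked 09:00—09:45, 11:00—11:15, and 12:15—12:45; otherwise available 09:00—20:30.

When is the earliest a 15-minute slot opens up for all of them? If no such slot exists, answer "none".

18:00

Emeka free within 09:00–20:30: 09:45–11:00, 11:15–12:15, 12:45–20:30.
Yolanda ∩ Kira: 12:45–13:45, 18:00–18:45.
Yolanda ∩ Kira ∩ Yusuf: 12:45–13:45, 18:00–18:45.
Yolanda ∩ Kira ∩ Yusuf ∩ Tomás: 18:00–18:45.
Yolanda ∩ Kira ∩ Yusuf ∩ Tomás ∩ Thandi: 18:00–18:45.
Yolanda ∩ Kira ∩ Yusuf ∩ Tomás ∩ Thandi ∩ Emeka: 18:00–18:45.
Windows ≥ 15 min: 18:00–18:45.
Earliest such window starts at 18:00.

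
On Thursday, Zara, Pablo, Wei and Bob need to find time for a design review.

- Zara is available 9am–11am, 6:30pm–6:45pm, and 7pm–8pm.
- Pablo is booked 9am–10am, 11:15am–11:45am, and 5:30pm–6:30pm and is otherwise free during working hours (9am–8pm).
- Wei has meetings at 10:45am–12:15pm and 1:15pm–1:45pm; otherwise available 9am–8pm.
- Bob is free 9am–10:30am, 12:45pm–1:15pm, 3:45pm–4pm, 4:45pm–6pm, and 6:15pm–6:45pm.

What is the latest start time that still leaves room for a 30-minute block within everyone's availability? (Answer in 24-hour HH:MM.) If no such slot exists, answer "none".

Pablo free within 09:00–20:00: 10:00–11:15, 11:45–17:30, 18:30–20:00.
Wei free within 09:00–20:00: 09:00–10:45, 12:15–13:15, 13:45–20:00.
Zara ∩ Pablo: 10:00–11:00, 18:30–18:45, 19:00–20:00.
Zara ∩ Pablo ∩ Wei: 10:00–10:45, 18:30–18:45, 19:00–20:00.
Zara ∩ Pablo ∩ Wei ∩ Bob: 10:00–10:30, 18:30–18:45.
Windows ≥ 30 min: 10:00–10:30.
Latest start in the last window 10:00–10:30 is 10:30 − 30 min = 10:00.

10:00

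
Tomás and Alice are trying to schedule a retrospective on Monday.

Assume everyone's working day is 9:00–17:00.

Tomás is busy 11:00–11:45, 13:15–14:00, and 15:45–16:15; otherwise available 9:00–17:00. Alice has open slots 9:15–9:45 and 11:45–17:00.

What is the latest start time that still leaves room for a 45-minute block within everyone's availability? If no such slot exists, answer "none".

Tomás free within 09:00–17:00: 09:00–11:00, 11:45–13:15, 14:00–15:45, 16:15–17:00.
Tomás ∩ Alice: 09:15–09:45, 11:45–13:15, 14:00–15:45, 16:15–17:00.
Windows ≥ 45 min: 11:45–13:15, 14:00–15:45, 16:15–17:00.
Latest start in the last window 16:15–17:00 is 17:00 − 45 min = 16:15.

16:15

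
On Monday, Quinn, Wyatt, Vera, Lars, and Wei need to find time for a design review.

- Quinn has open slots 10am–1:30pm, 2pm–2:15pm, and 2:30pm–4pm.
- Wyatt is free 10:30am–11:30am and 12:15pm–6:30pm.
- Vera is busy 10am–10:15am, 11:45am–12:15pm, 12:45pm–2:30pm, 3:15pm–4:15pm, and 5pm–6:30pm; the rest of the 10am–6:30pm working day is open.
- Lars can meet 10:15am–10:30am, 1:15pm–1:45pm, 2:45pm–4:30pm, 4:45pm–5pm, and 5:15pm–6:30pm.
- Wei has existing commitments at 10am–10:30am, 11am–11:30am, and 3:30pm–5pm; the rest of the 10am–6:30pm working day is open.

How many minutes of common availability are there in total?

Vera free within 10:00–18:30: 10:15–11:45, 12:15–12:45, 14:30–15:15, 16:15–17:00.
Wei free within 10:00–18:30: 10:30–11:00, 11:30–15:30, 17:00–18:30.
Quinn ∩ Wyatt: 10:30–11:30, 12:15–13:30, 14:00–14:15, 14:30–16:00.
Quinn ∩ Wyatt ∩ Vera: 10:30–11:30, 12:15–12:45, 14:30–15:15.
Quinn ∩ Wyatt ∩ Vera ∩ Lars: 14:45–15:15.
Quinn ∩ Wyatt ∩ Vera ∩ Lars ∩ Wei: 14:45–15:15.
Total common minutes: 30.

30 minutes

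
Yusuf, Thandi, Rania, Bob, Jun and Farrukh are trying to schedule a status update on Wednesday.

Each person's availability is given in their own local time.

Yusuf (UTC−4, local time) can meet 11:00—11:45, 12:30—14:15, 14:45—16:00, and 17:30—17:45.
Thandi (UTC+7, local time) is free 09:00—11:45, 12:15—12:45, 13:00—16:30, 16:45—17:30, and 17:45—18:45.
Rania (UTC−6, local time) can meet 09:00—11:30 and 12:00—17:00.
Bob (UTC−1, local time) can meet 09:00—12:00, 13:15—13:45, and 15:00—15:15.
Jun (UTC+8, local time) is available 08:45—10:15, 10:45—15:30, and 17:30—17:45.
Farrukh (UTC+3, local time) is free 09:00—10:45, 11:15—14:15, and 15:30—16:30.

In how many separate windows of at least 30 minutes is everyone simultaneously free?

0

Yusuf → UTC: 15:00–15:45, 16:30–18:15, 18:45–20:00, 21:30–21:45.
Thandi → UTC: 02:00–04:45, 05:15–05:45, 06:00–09:30, 09:45–10:30, 10:45–11:45.
Rania → UTC: 15:00–17:30, 18:00–23:00.
Bob → UTC: 10:00–13:00, 14:15–14:45, 16:00–16:15.
Jun → UTC: 00:45–02:15, 02:45–07:30, 09:30–09:45.
Farrukh → UTC: 06:00–07:45, 08:15–11:15, 12:30–13:30.
Yusuf ∩ Thandi: (none).
Yusuf ∩ Thandi ∩ Rania: (none).
Yusuf ∩ Thandi ∩ Rania ∩ Bob: (none).
Yusuf ∩ Thandi ∩ Rania ∩ Bob ∩ Jun: (none).
Yusuf ∩ Thandi ∩ Rania ∩ Bob ∩ Jun ∩ Farrukh: (none).
Windows ≥ 30 min: (none).
That's 0 windows.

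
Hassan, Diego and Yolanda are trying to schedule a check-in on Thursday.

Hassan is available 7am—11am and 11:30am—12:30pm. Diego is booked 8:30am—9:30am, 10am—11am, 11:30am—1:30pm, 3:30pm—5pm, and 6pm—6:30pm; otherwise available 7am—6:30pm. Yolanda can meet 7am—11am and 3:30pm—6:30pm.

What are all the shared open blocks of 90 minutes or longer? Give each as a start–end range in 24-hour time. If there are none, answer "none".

07:00–08:30

Diego free within 07:00–18:30: 07:00–08:30, 09:30–10:00, 11:00–11:30, 13:30–15:30, 17:00–18:00.
Hassan ∩ Diego: 07:00–08:30, 09:30–10:00.
Hassan ∩ Diego ∩ Yolanda: 07:00–08:30, 09:30–10:00.
Windows ≥ 90 min: 07:00–08:30.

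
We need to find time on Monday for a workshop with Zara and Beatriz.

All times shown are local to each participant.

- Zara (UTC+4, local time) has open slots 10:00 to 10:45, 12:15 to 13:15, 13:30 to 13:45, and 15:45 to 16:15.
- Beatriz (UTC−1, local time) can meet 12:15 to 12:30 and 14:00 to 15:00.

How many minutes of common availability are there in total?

Zara → UTC: 06:00–06:45, 08:15–09:15, 09:30–09:45, 11:45–12:15.
Beatriz → UTC: 13:15–13:30, 15:00–16:00.
Zara ∩ Beatriz: (none).
Total common minutes: 0.

0 minutes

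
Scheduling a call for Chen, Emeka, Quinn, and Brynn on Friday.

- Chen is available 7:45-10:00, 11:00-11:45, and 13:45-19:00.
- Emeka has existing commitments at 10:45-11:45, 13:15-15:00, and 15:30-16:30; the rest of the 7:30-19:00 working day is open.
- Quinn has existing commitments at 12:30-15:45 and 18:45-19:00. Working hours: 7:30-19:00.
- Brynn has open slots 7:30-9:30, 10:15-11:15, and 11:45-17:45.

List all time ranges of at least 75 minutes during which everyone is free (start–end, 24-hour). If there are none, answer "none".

Emeka free within 07:30–19:00: 07:30–10:45, 11:45–13:15, 15:00–15:30, 16:30–19:00.
Quinn free within 07:30–19:00: 07:30–12:30, 15:45–18:45.
Chen ∩ Emeka: 07:45–10:00, 15:00–15:30, 16:30–19:00.
Chen ∩ Emeka ∩ Quinn: 07:45–10:00, 16:30–18:45.
Chen ∩ Emeka ∩ Quinn ∩ Brynn: 07:45–09:30, 16:30–17:45.
Windows ≥ 75 min: 07:45–09:30, 16:30–17:45.

07:45–09:30, 16:30–17:45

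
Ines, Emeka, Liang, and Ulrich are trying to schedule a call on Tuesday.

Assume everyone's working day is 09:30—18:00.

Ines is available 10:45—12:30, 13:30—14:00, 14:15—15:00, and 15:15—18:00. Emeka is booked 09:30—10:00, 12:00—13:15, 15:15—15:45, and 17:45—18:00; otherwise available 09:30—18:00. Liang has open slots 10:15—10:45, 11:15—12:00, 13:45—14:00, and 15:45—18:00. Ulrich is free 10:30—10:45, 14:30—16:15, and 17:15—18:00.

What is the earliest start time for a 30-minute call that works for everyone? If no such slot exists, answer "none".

15:45

Emeka free within 09:30–18:00: 10:00–12:00, 13:15–15:15, 15:45–17:45.
Ines ∩ Emeka: 10:45–12:00, 13:30–14:00, 14:15–15:00, 15:45–17:45.
Ines ∩ Emeka ∩ Liang: 11:15–12:00, 13:45–14:00, 15:45–17:45.
Ines ∩ Emeka ∩ Liang ∩ Ulrich: 15:45–16:15, 17:15–17:45.
Windows ≥ 30 min: 15:45–16:15, 17:15–17:45.
Earliest such window starts at 15:45.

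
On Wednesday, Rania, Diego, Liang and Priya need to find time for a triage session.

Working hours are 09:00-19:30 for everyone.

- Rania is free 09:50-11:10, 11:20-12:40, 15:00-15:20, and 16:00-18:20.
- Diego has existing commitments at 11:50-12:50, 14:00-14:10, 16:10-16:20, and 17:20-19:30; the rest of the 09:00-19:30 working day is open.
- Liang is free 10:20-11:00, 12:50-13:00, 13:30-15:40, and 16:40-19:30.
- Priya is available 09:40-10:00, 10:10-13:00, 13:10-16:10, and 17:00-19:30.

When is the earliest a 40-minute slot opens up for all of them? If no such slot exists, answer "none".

10:20

Diego free within 09:00–19:30: 09:00–11:50, 12:50–14:00, 14:10–16:10, 16:20–17:20.
Rania ∩ Diego: 09:50–11:10, 11:20–11:50, 15:00–15:20, 16:00–16:10, 16:20–17:20.
Rania ∩ Diego ∩ Liang: 10:20–11:00, 15:00–15:20, 16:40–17:20.
Rania ∩ Diego ∩ Liang ∩ Priya: 10:20–11:00, 15:00–15:20, 17:00–17:20.
Windows ≥ 40 min: 10:20–11:00.
Earliest such window starts at 10:20.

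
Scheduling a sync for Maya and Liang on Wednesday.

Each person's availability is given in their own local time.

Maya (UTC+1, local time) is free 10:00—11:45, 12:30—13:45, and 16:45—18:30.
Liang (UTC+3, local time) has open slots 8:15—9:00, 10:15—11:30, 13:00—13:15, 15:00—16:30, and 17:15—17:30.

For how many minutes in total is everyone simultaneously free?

60 minutes

Maya → UTC: 09:00–10:45, 11:30–12:45, 15:45–17:30.
Liang → UTC: 05:15–06:00, 07:15–08:30, 10:00–10:15, 12:00–13:30, 14:15–14:30.
Maya ∩ Liang: 10:00–10:15, 12:00–12:45.
Total common minutes: 15 + 45 = 60.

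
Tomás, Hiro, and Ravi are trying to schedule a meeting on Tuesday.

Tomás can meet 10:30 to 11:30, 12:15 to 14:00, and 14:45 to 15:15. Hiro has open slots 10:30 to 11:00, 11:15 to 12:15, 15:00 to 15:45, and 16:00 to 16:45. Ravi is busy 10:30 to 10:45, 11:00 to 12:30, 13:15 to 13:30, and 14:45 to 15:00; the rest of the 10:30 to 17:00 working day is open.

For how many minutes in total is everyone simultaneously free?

Ravi free within 10:30–17:00: 10:45–11:00, 12:30–13:15, 13:30–14:45, 15:00–17:00.
Tomás ∩ Hiro: 10:30–11:00, 11:15–11:30, 15:00–15:15.
Tomás ∩ Hiro ∩ Ravi: 10:45–11:00, 15:00–15:15.
Total common minutes: 15 + 15 = 30.

30 minutes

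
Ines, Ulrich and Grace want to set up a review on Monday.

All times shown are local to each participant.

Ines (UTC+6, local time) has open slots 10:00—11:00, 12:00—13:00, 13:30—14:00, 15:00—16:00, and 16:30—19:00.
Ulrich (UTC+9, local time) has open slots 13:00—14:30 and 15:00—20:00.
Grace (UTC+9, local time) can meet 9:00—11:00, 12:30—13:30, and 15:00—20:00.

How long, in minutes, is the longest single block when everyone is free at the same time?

Ines → UTC: 04:00–05:00, 06:00–07:00, 07:30–08:00, 09:00–10:00, 10:30–13:00.
Ulrich → UTC: 04:00–05:30, 06:00–11:00.
Grace → UTC: 00:00–02:00, 03:30–04:30, 06:00–11:00.
Ines ∩ Ulrich: 04:00–05:00, 06:00–07:00, 07:30–08:00, 09:00–10:00, 10:30–11:00.
Ines ∩ Ulrich ∩ Grace: 04:00–04:30, 06:00–07:00, 07:30–08:00, 09:00–10:00, 10:30–11:00.
Common window lengths: 30, 60, 30, 60, 30 min; longest is 60.

60 minutes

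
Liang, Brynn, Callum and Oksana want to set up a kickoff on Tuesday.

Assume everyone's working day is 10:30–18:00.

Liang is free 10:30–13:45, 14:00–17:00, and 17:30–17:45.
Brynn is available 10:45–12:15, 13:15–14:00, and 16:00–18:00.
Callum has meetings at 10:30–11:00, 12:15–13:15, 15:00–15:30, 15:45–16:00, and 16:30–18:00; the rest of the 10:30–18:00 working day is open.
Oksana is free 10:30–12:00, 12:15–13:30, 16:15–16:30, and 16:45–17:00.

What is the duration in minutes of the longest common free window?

60 minutes

Callum free within 10:30–18:00: 11:00–12:15, 13:15–15:00, 15:30–15:45, 16:00–16:30.
Liang ∩ Brynn: 10:45–12:15, 13:15–13:45, 16:00–17:00, 17:30–17:45.
Liang ∩ Brynn ∩ Callum: 11:00–12:15, 13:15–13:45, 16:00–16:30.
Liang ∩ Brynn ∩ Callum ∩ Oksana: 11:00–12:00, 13:15–13:30, 16:15–16:30.
Common window lengths: 60, 15, 15 min; longest is 60.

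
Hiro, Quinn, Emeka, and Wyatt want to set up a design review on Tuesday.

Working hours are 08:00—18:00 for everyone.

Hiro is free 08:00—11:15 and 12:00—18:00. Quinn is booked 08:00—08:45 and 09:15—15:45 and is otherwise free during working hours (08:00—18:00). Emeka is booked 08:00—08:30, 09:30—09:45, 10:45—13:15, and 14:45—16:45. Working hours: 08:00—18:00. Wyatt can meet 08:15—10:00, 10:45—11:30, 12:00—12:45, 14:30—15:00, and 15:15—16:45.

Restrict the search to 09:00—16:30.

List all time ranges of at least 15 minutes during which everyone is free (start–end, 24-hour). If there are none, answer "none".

Quinn free within 08:00–18:00: 08:45–09:15, 15:45–18:00.
Emeka free within 08:00–18:00: 08:30–09:30, 09:45–10:45, 13:15–14:45, 16:45–18:00.
Hiro ∩ Quinn: 08:45–09:15, 15:45–18:00.
Hiro ∩ Quinn ∩ Emeka: 08:45–09:15, 16:45–18:00.
Hiro ∩ Quinn ∩ Emeka ∩ Wyatt: 08:45–09:15.
Restricted to 09:00–16:30: 09:00–09:15.
Windows ≥ 15 min: 09:00–09:15.

09:00–09:15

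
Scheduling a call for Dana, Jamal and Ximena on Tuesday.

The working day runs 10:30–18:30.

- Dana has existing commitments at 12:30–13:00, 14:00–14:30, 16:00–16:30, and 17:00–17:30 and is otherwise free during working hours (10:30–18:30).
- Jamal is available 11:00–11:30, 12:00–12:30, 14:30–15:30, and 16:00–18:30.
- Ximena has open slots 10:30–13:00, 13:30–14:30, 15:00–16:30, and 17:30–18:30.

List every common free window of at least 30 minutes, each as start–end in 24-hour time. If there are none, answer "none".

11:00–11:30, 12:00–12:30, 15:00–15:30, 17:30–18:30

Dana free within 10:30–18:30: 10:30–12:30, 13:00–14:00, 14:30–16:00, 16:30–17:00, 17:30–18:30.
Dana ∩ Jamal: 11:00–11:30, 12:00–12:30, 14:30–15:30, 16:30–17:00, 17:30–18:30.
Dana ∩ Jamal ∩ Ximena: 11:00–11:30, 12:00–12:30, 15:00–15:30, 17:30–18:30.
Windows ≥ 30 min: 11:00–11:30, 12:00–12:30, 15:00–15:30, 17:30–18:30.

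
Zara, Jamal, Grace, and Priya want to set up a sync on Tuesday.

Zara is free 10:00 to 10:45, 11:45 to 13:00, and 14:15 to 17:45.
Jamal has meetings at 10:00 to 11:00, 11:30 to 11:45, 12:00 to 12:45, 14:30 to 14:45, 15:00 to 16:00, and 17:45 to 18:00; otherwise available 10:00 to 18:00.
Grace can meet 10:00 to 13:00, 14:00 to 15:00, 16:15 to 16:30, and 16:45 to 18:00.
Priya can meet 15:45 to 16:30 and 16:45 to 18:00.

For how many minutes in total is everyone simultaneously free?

Jamal free within 10:00–18:00: 11:00–11:30, 11:45–12:00, 12:45–14:30, 14:45–15:00, 16:00–17:45.
Zara ∩ Jamal: 11:45–12:00, 12:45–13:00, 14:15–14:30, 14:45–15:00, 16:00–17:45.
Zara ∩ Jamal ∩ Grace: 11:45–12:00, 12:45–13:00, 14:15–14:30, 14:45–15:00, 16:15–16:30, 16:45–17:45.
Zara ∩ Jamal ∩ Grace ∩ Priya: 16:15–16:30, 16:45–17:45.
Total common minutes: 15 + 60 = 75.

75 minutes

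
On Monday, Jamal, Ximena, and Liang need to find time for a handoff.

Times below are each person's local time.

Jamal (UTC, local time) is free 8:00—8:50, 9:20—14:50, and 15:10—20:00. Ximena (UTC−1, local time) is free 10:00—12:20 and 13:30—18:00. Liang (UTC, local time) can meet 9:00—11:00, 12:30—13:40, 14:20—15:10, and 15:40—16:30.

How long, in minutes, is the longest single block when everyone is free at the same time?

50 minutes

Jamal → UTC: 08:00–08:50, 09:20–14:50, 15:10–20:00.
Ximena → UTC: 11:00–13:20, 14:30–19:00.
Liang → UTC: 09:00–11:00, 12:30–13:40, 14:20–15:10, 15:40–16:30.
Jamal ∩ Ximena: 11:00–13:20, 14:30–14:50, 15:10–19:00.
Jamal ∩ Ximena ∩ Liang: 12:30–13:20, 14:30–14:50, 15:40–16:30.
Common window lengths: 50, 20, 50 min; longest is 50.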